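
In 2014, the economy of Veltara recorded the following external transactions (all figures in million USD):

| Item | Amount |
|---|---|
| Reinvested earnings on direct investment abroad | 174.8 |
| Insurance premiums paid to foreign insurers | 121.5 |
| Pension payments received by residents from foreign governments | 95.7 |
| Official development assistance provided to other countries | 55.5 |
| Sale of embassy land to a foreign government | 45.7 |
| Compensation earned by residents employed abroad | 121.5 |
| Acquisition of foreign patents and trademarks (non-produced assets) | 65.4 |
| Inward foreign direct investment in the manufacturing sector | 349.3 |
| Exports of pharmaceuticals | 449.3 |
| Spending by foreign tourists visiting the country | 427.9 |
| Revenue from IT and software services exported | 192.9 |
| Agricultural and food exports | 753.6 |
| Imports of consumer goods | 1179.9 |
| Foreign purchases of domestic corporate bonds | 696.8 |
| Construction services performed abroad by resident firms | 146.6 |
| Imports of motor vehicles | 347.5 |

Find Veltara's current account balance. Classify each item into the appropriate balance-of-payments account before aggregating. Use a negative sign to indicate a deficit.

Goods: 449.3 + 753.6 - 347.5 - 1179.9 = -324.5
Services: -121.5 + 146.6 + 192.9 + 427.9 = 645.9
Primary income: 174.8 + 121.5 = 296.3
Secondary income: 95.7 - 55.5 = 40.2
Current account = (-324.5) + 645.9 + 296.3 + 40.2 = 657.9
(Excluded from the current account — capital account: sale of embassy land to a foreign government 45.7, acquisition of foreign patents and trademarks (non-produced assets) 65.4; financial account: inward foreign direct investment in the manufacturing sector 349.3, foreign purchases of domestic corporate bonds 696.8.)

657.9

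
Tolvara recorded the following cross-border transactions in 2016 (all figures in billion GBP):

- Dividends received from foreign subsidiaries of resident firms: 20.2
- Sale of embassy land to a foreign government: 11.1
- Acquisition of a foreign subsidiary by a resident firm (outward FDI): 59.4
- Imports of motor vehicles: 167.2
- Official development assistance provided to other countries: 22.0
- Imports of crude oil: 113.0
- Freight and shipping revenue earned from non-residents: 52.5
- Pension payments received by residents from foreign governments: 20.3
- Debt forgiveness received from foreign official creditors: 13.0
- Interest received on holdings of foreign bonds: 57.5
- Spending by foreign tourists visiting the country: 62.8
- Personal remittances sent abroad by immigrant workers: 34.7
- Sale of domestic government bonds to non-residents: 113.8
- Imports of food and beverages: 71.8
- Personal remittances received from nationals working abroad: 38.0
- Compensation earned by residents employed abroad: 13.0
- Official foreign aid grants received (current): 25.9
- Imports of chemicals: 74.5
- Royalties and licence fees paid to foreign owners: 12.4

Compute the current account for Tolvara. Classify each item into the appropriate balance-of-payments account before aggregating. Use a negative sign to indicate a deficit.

-205.4

Goods: -71.8 - 167.2 - 74.5 - 113.0 = -426.5
Services: 52.5 - 12.4 + 62.8 = 102.9
Primary income: 20.2 + 13.0 + 57.5 = 90.7
Secondary income: 38.0 - 22.0 + 20.3 - 34.7 + 25.9 = 27.5
Current account = (-426.5) + 102.9 + 90.7 + 27.5 = -205.4
(Excluded from the current account — capital account: sale of embassy land to a foreign government 11.1, debt forgiveness received from foreign official creditors 13.0; financial account: acquisition of a foreign subsidiary by a resident firm (outward FDI) 59.4, sale of domestic government bonds to non-residents 113.8.)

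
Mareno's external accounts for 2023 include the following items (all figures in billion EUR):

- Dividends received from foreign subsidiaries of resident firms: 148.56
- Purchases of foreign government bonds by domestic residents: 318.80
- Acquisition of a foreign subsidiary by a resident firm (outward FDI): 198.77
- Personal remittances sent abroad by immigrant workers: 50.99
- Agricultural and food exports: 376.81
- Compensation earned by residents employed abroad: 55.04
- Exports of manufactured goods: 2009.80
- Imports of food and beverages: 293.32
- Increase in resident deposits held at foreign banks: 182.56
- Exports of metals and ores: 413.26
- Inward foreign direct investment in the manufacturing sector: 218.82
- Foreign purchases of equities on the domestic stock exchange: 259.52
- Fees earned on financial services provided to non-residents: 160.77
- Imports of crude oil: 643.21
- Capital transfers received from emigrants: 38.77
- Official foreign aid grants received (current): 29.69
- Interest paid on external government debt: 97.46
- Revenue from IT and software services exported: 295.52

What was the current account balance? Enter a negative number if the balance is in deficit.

2404.47

Goods: 413.26 + 2009.80 - 643.21 + 376.81 - 293.32 = 1863.34
Services: 295.52 + 160.77 = 456.29
Primary income: 148.56 + 55.04 - 97.46 = 106.14
Secondary income: 29.69 - 50.99 = -21.30
Current account = 1863.34 + 456.29 + 106.14 + (-21.30) = 2404.47
(Excluded from the current account — financial account: purchases of foreign government bonds by domestic residents 318.80, acquisition of a foreign subsidiary by a resident firm (outward FDI) 198.77, increase in resident deposits held at foreign banks 182.56, inward foreign direct investment in the manufacturing sector 218.82, foreign purchases of equities on the domestic stock exchange 259.52; capital account: capital transfers received from emigrants 38.77.)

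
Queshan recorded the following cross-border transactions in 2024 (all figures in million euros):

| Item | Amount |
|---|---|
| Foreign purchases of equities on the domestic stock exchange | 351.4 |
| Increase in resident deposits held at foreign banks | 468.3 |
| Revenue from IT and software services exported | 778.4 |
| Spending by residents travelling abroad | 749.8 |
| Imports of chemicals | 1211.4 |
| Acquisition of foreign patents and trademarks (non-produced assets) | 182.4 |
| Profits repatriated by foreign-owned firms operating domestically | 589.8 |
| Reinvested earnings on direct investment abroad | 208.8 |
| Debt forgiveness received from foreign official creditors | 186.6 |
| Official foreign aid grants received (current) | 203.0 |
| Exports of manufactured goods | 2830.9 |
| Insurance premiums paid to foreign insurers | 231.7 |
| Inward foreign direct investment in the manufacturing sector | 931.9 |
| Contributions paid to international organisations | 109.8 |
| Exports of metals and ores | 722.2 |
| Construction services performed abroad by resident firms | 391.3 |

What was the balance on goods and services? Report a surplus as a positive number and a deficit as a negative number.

Goods: 722.2 - 1211.4 + 2830.9 = 2341.7
Services: -231.7 - 749.8 + 391.3 + 778.4 = 188.2
Trade balance = 2341.7 + 188.2 = 2529.9
(Excluded from the trade balance — financial account: foreign purchases of equities on the domestic stock exchange 351.4, increase in resident deposits held at foreign banks 468.3, inward foreign direct investment in the manufacturing sector 931.9; capital account: acquisition of foreign patents and trademarks (non-produced assets) 182.4, debt forgiveness received from foreign official creditors 186.6; primary income: profits repatriated by foreign-owned firms operating domestically 589.8, reinvested earnings on direct investment abroad 208.8; secondary income: official foreign aid grants received (current) 203.0, contributions paid to international organisations 109.8.)

2529.9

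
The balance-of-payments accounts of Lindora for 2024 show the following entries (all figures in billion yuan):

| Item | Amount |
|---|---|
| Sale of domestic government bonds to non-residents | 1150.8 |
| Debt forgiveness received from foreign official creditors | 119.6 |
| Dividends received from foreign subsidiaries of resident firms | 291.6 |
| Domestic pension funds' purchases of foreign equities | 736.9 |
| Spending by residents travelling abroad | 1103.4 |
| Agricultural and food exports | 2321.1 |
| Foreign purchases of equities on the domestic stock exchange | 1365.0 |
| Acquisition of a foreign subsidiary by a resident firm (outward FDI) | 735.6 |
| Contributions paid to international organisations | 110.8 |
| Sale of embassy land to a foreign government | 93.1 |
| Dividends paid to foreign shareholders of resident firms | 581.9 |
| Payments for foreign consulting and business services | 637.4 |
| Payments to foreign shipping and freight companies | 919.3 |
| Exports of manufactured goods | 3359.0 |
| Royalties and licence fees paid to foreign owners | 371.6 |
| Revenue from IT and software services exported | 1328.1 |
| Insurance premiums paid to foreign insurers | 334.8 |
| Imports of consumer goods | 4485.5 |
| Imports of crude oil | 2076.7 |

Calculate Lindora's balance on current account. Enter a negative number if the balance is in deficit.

-3321.6

Goods: -2076.7 - 4485.5 + 3359.0 + 2321.1 = -882.1
Services: -1103.4 - 919.3 - 371.6 + 1328.1 - 334.8 - 637.4 = -2038.4
Primary income: 291.6 - 581.9 = -290.3
Secondary income: -110.8
Current account = (-882.1) + (-2038.4) + (-290.3) + (-110.8) = -3321.6
(Excluded from the current account — financial account: sale of domestic government bonds to non-residents 1150.8, domestic pension funds' purchases of foreign equities 736.9, foreign purchases of equities on the domestic stock exchange 1365.0, acquisition of a foreign subsidiary by a resident firm (outward FDI) 735.6; capital account: debt forgiveness received from foreign official creditors 119.6, sale of embassy land to a foreign government 93.1.)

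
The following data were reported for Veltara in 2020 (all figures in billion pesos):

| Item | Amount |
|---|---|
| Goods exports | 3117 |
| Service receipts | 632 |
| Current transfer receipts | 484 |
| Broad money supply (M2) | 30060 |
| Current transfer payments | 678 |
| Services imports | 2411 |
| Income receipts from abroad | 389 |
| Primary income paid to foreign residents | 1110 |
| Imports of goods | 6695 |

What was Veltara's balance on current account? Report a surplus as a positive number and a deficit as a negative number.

Goods balance = 3117 - 6695 = -3578
Services balance = 632 - 2411 = -1779
Trade balance (goods + services) = -3578 + (-1779) = -5357
Net primary income = 389 - 1110 = -721
Net secondary income = 484 - 678 = -194
Current account = -5357 + (-721) + (-194) = -6272

-6272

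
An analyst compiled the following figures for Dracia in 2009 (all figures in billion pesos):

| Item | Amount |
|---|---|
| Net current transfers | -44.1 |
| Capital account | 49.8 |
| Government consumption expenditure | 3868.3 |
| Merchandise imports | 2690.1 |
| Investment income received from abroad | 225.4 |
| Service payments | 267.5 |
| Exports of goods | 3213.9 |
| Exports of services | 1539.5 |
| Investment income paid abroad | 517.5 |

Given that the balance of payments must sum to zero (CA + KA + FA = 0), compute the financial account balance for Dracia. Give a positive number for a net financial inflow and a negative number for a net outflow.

Goods balance = 3213.9 - 2690.1 = 523.8
Services balance = 1539.5 - 267.5 = 1272.0
Trade balance (goods + services) = 523.8 + 1272.0 = 1795.8
Net primary income = 225.4 - 517.5 = -292.1
Net secondary income = -44.1
Current account = 1795.8 + (-292.1) + (-44.1) = 1459.6
Financial account = -(1459.6 + 49.8) = -1509.4

-1509.4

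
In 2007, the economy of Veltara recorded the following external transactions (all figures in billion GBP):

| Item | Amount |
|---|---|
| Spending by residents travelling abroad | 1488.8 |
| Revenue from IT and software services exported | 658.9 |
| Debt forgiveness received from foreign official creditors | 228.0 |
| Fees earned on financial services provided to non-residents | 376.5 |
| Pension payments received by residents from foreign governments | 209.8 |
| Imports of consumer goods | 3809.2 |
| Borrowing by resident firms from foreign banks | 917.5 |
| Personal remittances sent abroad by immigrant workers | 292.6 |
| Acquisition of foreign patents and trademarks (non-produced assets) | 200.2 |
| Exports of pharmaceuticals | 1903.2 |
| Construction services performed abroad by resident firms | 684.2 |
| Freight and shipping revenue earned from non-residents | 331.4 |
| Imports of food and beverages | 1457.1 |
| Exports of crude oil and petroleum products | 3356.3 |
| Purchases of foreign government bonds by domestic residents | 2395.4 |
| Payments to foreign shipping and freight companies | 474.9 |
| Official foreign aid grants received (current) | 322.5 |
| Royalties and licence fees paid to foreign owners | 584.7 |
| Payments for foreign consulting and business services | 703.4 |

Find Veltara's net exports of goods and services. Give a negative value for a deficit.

Goods: 3356.3 + 1903.2 - 3809.2 - 1457.1 = -6.8
Services: -703.4 + 331.4 - 474.9 - 584.7 + 376.5 + 684.2 + 658.9 - 1488.8 = -1200.8
Trade balance = -6.8 + (-1200.8) = -1207.6
(Excluded from the trade balance — capital account: debt forgiveness received from foreign official creditors 228.0, acquisition of foreign patents and trademarks (non-produced assets) 200.2; secondary income: pension payments received by residents from foreign governments 209.8, personal remittances sent abroad by immigrant workers 292.6, official foreign aid grants received (current) 322.5; financial account: borrowing by resident firms from foreign banks 917.5, purchases of foreign government bonds by domestic residents 2395.4.)

-1207.6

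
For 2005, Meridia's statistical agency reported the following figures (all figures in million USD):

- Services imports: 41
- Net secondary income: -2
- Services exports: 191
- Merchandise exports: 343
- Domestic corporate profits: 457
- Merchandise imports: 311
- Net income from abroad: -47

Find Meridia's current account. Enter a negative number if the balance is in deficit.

Goods balance = 343 - 311 = 32
Services balance = 191 - 41 = 150
Trade balance (goods + services) = 32 + 150 = 182
Net primary income = -47
Net secondary income = -2
Current account = 182 + (-47) + (-2) = 133

133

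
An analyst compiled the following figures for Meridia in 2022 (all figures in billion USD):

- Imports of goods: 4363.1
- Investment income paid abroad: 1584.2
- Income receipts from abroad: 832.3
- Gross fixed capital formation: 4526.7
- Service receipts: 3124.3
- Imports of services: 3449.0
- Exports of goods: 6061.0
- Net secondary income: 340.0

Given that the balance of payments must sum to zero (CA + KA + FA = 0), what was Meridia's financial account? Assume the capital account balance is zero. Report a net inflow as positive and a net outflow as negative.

-961.3

Goods balance = 6061.0 - 4363.1 = 1697.9
Services balance = 3124.3 - 3449.0 = -324.7
Trade balance (goods + services) = 1697.9 + (-324.7) = 1373.2
Net primary income = 832.3 - 1584.2 = -751.9
Net secondary income = 340.0
Current account = 1373.2 + (-751.9) + 340.0 = 961.3
Financial account = -(961.3) = -961.3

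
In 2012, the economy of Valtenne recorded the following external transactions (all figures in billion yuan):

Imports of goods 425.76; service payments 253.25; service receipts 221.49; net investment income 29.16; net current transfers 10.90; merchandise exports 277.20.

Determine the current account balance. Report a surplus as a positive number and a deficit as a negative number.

-140.26

Goods balance = 277.20 - 425.76 = -148.56
Services balance = 221.49 - 253.25 = -31.76
Trade balance (goods + services) = -148.56 + (-31.76) = -180.32
Net primary income = 29.16
Net secondary income = 10.90
Current account = -180.32 + 29.16 + 10.90 = -140.26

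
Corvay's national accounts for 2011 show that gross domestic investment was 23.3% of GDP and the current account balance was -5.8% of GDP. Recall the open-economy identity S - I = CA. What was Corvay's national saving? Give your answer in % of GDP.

S = I + CA = 23.3 + (-5.8) = 17.5

17.5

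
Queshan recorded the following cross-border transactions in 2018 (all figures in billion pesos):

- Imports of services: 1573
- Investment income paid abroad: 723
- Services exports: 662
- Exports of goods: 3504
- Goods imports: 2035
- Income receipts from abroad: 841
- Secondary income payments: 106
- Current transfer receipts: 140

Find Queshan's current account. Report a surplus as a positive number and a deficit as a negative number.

Goods balance = 3504 - 2035 = 1469
Services balance = 662 - 1573 = -911
Trade balance (goods + services) = 1469 + (-911) = 558
Net primary income = 841 - 723 = 118
Net secondary income = 140 - 106 = 34
Current account = 558 + 118 + 34 = 710

710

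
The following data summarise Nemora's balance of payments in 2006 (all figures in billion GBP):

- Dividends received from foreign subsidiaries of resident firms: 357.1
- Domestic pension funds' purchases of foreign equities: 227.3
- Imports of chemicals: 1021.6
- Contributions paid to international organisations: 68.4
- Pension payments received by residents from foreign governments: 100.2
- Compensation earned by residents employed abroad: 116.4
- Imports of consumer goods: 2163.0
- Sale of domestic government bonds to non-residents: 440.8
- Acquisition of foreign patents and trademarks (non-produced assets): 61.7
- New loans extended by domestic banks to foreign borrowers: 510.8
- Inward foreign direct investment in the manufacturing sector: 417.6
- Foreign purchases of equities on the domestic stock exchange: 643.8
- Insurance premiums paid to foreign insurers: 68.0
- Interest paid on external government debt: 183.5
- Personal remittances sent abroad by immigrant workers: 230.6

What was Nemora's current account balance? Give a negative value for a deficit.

Goods: -1021.6 - 2163.0 = -3184.6
Services: -68.0
Primary income: 357.1 + 116.4 - 183.5 = 290.0
Secondary income: 100.2 - 230.6 - 68.4 = -198.8
Current account = (-3184.6) + (-68.0) + 290.0 + (-198.8) = -3161.4
(Excluded from the current account — financial account: domestic pension funds' purchases of foreign equities 227.3, sale of domestic government bonds to non-residents 440.8, new loans extended by domestic banks to foreign borrowers 510.8, inward foreign direct investment in the manufacturing sector 417.6, foreign purchases of equities on the domestic stock exchange 643.8; capital account: acquisition of foreign patents and trademarks (non-produced assets) 61.7.)

-3161.4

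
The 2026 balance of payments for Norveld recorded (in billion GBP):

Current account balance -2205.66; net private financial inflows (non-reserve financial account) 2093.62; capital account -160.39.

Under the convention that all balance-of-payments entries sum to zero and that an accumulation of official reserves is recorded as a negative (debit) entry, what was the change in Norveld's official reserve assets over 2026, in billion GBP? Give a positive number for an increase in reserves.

-272.43

Official reserve transactions balance = -((-2205.66) + (-160.39) + 2093.62) = 272.43
An accumulation of reserves is recorded as a debit (negative entry), so the change in the stock of reserves is the negative of that balance.
Change in official reserves = -(272.43) = -272.43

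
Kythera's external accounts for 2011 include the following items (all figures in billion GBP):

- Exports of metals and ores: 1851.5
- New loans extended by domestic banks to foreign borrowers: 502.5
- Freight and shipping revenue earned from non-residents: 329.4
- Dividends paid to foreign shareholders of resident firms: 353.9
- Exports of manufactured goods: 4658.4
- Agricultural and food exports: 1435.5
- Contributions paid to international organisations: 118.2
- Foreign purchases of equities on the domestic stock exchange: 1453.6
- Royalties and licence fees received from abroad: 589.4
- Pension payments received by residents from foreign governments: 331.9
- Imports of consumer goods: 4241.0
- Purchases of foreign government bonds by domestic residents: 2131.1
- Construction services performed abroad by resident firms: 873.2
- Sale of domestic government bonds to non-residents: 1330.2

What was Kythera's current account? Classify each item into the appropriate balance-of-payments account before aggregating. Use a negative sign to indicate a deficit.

Goods: 1851.5 - 4241.0 + 4658.4 + 1435.5 = 3704.4
Services: 329.4 + 589.4 + 873.2 = 1792.0
Primary income: -353.9
Secondary income: -118.2 + 331.9 = 213.7
Current account = 3704.4 + 1792.0 + (-353.9) + 213.7 = 5356.2
(Excluded from the current account — financial account: new loans extended by domestic banks to foreign borrowers 502.5, foreign purchases of equities on the domestic stock exchange 1453.6, purchases of foreign government bonds by domestic residents 2131.1, sale of domestic government bonds to non-residents 1330.2.)

5356.2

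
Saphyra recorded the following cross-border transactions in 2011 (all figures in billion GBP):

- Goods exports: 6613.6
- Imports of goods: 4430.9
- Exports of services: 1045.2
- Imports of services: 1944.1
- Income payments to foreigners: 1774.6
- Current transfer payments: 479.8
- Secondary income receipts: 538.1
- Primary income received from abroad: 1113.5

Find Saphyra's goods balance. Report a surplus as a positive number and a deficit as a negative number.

2182.7

Goods balance = 6613.6 - 4430.9 = 2182.7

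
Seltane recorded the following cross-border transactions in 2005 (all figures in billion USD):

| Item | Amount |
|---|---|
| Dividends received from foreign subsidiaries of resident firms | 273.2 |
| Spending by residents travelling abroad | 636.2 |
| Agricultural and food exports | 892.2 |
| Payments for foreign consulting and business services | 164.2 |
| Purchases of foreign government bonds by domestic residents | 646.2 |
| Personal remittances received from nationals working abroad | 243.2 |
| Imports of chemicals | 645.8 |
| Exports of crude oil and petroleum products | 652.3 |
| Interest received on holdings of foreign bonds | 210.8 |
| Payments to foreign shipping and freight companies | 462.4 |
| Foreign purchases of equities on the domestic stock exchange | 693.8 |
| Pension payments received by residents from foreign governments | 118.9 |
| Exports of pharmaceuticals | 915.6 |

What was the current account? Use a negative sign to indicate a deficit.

Goods: 915.6 - 645.8 + 652.3 + 892.2 = 1814.3
Services: -164.2 - 636.2 - 462.4 = -1262.8
Primary income: 210.8 + 273.2 = 484.0
Secondary income: 118.9 + 243.2 = 362.1
Current account = 1814.3 + (-1262.8) + 484.0 + 362.1 = 1397.6
(Excluded from the current account — financial account: purchases of foreign government bonds by domestic residents 646.2, foreign purchases of equities on the domestic stock exchange 693.8.)

1397.6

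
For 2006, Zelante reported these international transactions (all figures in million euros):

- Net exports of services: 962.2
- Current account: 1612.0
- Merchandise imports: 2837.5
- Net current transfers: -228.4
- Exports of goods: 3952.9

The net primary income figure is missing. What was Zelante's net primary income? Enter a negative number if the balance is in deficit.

Current account = goods balance + services balance + net primary income + net secondary income
Sum of the known components = 1849.2
Net primary income = CA - (known components) = 1612.0 - 1849.2 = -237.2

-237.2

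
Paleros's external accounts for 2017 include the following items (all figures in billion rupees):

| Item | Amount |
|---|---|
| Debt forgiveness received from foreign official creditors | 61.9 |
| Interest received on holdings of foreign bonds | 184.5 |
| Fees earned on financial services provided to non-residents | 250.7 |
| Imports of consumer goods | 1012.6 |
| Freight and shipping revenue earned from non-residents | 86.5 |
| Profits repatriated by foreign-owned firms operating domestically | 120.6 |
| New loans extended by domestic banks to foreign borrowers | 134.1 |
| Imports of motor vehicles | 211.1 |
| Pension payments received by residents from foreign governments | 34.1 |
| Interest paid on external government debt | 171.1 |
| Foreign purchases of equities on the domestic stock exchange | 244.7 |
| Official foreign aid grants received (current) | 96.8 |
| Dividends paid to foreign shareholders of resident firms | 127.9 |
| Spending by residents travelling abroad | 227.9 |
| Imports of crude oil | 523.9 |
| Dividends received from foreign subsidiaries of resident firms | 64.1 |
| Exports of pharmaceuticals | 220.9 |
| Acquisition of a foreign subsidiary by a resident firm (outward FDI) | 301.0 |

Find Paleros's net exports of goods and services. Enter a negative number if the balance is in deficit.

-1417.4

Goods: -211.1 + 220.9 - 523.9 - 1012.6 = -1526.7
Services: 86.5 - 227.9 + 250.7 = 109.3
Trade balance = -1526.7 + 109.3 = -1417.4
(Excluded from the trade balance — capital account: debt forgiveness received from foreign official creditors 61.9; primary income: interest received on holdings of foreign bonds 184.5, profits repatriated by foreign-owned firms operating domestically 120.6, interest paid on external government debt 171.1, dividends paid to foreign shareholders of resident firms 127.9, dividends received from foreign subsidiaries of resident firms 64.1; financial account: new loans extended by domestic banks to foreign borrowers 134.1, foreign purchases of equities on the domestic stock exchange 244.7, acquisition of a foreign subsidiary by a resident firm (outward FDI) 301.0; secondary income: pension payments received by residents from foreign governments 34.1, official foreign aid grants received (current) 96.8.)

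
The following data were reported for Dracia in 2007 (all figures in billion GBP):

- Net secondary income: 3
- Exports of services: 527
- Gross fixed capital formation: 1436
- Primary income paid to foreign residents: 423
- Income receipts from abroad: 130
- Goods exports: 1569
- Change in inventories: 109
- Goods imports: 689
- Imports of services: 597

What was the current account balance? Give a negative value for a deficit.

Goods balance = 1569 - 689 = 880
Services balance = 527 - 597 = -70
Trade balance (goods + services) = 880 + (-70) = 810
Net primary income = 130 - 423 = -293
Net secondary income = 3
Current account = 810 + (-293) + 3 = 520

520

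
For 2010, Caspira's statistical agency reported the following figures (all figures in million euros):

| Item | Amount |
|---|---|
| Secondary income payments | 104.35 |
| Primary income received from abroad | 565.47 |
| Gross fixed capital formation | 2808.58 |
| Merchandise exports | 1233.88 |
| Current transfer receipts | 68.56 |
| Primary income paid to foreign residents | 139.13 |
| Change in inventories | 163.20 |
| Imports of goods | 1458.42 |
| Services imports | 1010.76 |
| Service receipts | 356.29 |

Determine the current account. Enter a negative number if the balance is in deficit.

-488.46

Goods balance = 1233.88 - 1458.42 = -224.54
Services balance = 356.29 - 1010.76 = -654.47
Trade balance (goods + services) = -224.54 + (-654.47) = -879.01
Net primary income = 565.47 - 139.13 = 426.34
Net secondary income = 68.56 - 104.35 = -35.79
Current account = -879.01 + 426.34 + (-35.79) = -488.46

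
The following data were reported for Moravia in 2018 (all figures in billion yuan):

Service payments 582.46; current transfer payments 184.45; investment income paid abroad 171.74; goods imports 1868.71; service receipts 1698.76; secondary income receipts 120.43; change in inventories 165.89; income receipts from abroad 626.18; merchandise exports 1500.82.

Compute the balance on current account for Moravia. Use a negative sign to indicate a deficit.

Goods balance = 1500.82 - 1868.71 = -367.89
Services balance = 1698.76 - 582.46 = 1116.30
Trade balance (goods + services) = -367.89 + 1116.30 = 748.41
Net primary income = 626.18 - 171.74 = 454.44
Net secondary income = 120.43 - 184.45 = -64.02
Current account = 748.41 + 454.44 + (-64.02) = 1138.83

1138.83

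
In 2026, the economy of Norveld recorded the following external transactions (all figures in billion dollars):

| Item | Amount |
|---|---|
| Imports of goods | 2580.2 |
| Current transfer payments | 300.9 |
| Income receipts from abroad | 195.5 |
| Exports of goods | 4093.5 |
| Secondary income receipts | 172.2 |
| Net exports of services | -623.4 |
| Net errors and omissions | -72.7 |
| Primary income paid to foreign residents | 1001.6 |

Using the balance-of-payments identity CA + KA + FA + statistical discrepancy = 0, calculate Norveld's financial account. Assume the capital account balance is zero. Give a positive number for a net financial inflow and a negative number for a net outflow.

Goods balance = 4093.5 - 2580.2 = 1513.3
Services balance = -623.4
Trade balance (goods + services) = 1513.3 + (-623.4) = 889.9
Net primary income = 195.5 - 1001.6 = -806.1
Net secondary income = 172.2 - 300.9 = -128.7
Current account = 889.9 + (-806.1) + (-128.7) = -44.9
Financial account = -(-44.9 + (-72.7)) = 117.6

117.6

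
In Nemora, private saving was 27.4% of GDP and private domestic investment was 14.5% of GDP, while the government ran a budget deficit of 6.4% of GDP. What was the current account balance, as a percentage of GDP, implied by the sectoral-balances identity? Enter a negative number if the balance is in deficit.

By the sectoral-balances identity, CA = (S_private - I) + (T - G).
Private balance = 27.4 - 14.5 = 12.9
Government balance (T - G) = -6.4
CA = 12.9 + (-6.4) = 6.5

6.5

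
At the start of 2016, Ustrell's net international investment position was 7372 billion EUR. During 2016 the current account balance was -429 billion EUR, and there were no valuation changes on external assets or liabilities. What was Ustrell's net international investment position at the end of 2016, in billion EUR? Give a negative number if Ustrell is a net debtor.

With no valuation effects, change in NIIP = current account = -429
End-of-year NIIP = 7372 + (-429) = 6943

6943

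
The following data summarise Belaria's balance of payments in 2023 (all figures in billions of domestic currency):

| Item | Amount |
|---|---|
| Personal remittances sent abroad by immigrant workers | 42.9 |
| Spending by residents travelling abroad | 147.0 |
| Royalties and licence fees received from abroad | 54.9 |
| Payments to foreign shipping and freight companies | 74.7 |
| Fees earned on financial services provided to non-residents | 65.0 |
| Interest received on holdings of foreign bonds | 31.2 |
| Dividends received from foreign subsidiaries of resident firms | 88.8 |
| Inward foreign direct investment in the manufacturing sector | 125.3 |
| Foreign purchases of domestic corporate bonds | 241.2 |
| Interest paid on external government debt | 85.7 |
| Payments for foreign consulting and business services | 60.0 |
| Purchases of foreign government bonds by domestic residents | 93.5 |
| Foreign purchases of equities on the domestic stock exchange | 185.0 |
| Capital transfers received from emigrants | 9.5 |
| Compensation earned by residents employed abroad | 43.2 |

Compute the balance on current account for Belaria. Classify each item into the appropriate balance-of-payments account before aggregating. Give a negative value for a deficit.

-127.2

Services: 65.0 - 147.0 + 54.9 - 74.7 - 60.0 = -161.8
Primary income: 43.2 + 31.2 - 85.7 + 88.8 = 77.5
Secondary income: -42.9
Current account = (-161.8) + 77.5 + (-42.9) = -127.2
(Excluded from the current account — financial account: inward foreign direct investment in the manufacturing sector 125.3, foreign purchases of domestic corporate bonds 241.2, purchases of foreign government bonds by domestic residents 93.5, foreign purchases of equities on the domestic stock exchange 185.0; capital account: capital transfers received from emigrants 9.5.)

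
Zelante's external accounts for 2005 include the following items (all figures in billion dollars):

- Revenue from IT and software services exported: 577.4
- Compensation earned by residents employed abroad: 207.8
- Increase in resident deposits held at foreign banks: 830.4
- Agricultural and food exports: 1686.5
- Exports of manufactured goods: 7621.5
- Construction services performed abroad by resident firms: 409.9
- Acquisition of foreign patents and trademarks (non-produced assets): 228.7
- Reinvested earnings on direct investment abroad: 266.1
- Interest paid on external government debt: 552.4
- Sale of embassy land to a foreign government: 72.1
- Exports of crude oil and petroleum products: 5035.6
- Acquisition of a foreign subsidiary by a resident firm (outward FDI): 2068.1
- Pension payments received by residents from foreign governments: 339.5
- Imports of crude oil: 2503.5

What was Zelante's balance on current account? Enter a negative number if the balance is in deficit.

Goods: 1686.5 + 7621.5 + 5035.6 - 2503.5 = 11840.1
Services: 409.9 + 577.4 = 987.3
Primary income: -552.4 + 207.8 + 266.1 = -78.5
Secondary income: 339.5
Current account = 11840.1 + 987.3 + (-78.5) + 339.5 = 13088.4
(Excluded from the current account — financial account: increase in resident deposits held at foreign banks 830.4, acquisition of a foreign subsidiary by a resident firm (outward FDI) 2068.1; capital account: acquisition of foreign patents and trademarks (non-produced assets) 228.7, sale of embassy land to a foreign government 72.1.)

13088.4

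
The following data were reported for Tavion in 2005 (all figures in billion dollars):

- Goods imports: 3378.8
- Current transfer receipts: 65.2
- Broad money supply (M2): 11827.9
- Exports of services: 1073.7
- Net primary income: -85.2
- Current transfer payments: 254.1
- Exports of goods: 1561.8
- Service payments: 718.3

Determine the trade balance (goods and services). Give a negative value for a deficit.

-1461.6

Goods balance = 1561.8 - 3378.8 = -1817.0
Services balance = 1073.7 - 718.3 = 355.4
Trade balance (goods + services) = -1817.0 + 355.4 = -1461.6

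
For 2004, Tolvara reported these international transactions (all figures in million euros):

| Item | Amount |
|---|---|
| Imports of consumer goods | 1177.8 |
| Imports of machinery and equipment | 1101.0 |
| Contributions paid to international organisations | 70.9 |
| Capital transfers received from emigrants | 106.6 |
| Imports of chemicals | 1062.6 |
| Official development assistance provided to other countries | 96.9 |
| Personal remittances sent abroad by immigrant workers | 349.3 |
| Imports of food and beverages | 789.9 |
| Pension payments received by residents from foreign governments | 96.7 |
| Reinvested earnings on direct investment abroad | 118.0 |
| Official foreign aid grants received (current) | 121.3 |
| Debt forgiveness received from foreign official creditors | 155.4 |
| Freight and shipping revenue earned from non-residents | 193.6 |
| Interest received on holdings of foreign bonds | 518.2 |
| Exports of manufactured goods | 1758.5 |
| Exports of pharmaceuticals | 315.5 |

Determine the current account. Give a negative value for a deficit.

-1526.6

Goods: -1101.0 - 789.9 + 315.5 - 1177.8 + 1758.5 - 1062.6 = -2057.3
Services: 193.6
Primary income: 118.0 + 518.2 = 636.2
Secondary income: -349.3 + 121.3 - 70.9 + 96.7 - 96.9 = -299.1
Current account = (-2057.3) + 193.6 + 636.2 + (-299.1) = -1526.6
(Excluded from the current account — capital account: capital transfers received from emigrants 106.6, debt forgiveness received from foreign official creditors 155.4.)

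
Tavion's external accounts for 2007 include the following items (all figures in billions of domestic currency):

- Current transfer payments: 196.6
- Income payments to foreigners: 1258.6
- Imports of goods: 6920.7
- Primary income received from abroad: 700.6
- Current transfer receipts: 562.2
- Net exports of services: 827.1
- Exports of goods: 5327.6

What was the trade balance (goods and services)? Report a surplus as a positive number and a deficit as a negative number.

-766.0

Goods balance = 5327.6 - 6920.7 = -1593.1
Services balance = 827.1
Trade balance (goods + services) = -1593.1 + 827.1 = -766.0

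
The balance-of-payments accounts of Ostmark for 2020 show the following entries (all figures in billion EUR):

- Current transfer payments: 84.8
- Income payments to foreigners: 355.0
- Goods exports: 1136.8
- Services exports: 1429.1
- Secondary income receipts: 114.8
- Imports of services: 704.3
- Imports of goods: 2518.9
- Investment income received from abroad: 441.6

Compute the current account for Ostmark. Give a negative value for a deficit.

Goods balance = 1136.8 - 2518.9 = -1382.1
Services balance = 1429.1 - 704.3 = 724.8
Trade balance (goods + services) = -1382.1 + 724.8 = -657.3
Net primary income = 441.6 - 355.0 = 86.6
Net secondary income = 114.8 - 84.8 = 30.0
Current account = -657.3 + 86.6 + 30.0 = -540.7

-540.7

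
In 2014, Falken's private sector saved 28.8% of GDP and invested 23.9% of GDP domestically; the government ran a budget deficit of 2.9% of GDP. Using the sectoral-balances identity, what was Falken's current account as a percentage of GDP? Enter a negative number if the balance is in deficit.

2.0

By the sectoral-balances identity, CA = (S_private - I) + (T - G).
Private balance = 28.8 - 23.9 = 4.9
Government balance (T - G) = -2.9
CA = 4.9 + (-2.9) = 2.0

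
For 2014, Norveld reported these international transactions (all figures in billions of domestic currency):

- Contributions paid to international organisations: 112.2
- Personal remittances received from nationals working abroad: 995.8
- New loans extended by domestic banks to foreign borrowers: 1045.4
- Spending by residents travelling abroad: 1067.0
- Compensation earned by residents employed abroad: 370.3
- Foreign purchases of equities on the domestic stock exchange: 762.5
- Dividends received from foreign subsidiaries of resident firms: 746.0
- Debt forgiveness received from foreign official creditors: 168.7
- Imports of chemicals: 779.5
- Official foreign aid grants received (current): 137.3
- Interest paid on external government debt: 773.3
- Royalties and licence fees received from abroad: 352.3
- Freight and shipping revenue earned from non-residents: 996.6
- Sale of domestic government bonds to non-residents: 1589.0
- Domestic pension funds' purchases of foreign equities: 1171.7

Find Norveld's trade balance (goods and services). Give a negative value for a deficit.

-497.6

Goods: -779.5
Services: 996.6 - 1067.0 + 352.3 = 281.9
Trade balance = -779.5 + 281.9 = -497.6
(Excluded from the trade balance — secondary income: contributions paid to international organisations 112.2, personal remittances received from nationals working abroad 995.8, official foreign aid grants received (current) 137.3; financial account: new loans extended by domestic banks to foreign borrowers 1045.4, foreign purchases of equities on the domestic stock exchange 762.5, sale of domestic government bonds to non-residents 1589.0, domestic pension funds' purchases of foreign equities 1171.7; primary income: compensation earned by residents employed abroad 370.3, dividends received from foreign subsidiaries of resident firms 746.0, interest paid on external government debt 773.3; capital account: debt forgiveness received from foreign official creditors 168.7.)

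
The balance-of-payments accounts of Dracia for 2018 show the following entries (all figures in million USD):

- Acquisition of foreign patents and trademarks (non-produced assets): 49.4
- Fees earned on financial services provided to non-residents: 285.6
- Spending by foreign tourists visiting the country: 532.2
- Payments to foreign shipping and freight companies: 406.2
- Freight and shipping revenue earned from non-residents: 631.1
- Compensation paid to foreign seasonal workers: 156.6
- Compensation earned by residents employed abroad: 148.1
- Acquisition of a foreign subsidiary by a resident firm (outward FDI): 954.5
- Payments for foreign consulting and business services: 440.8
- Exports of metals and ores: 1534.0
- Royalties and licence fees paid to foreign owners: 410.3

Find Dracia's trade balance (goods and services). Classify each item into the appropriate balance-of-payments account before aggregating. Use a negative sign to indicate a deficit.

1725.6

Goods: 1534.0
Services: -410.3 - 440.8 + 285.6 + 532.2 - 406.2 + 631.1 = 191.6
Trade balance = 1534.0 + 191.6 = 1725.6
(Excluded from the trade balance — capital account: acquisition of foreign patents and trademarks (non-produced assets) 49.4; primary income: compensation paid to foreign seasonal workers 156.6, compensation earned by residents employed abroad 148.1; financial account: acquisition of a foreign subsidiary by a resident firm (outward FDI) 954.5.)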